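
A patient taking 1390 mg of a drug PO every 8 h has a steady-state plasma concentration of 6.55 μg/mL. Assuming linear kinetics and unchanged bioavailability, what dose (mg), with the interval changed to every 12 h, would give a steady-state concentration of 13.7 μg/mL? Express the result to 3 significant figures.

For first-order elimination, Css ∝ F·D/(CL·τ); F and CL are unchanged, so Css ∝ D/τ.
D₂ = D₁ × (Css,target / Css,current) × (τ₂/τ₁) = 1390 × (13.7/6.55) × (12/8) = 4361 mg

4360 mg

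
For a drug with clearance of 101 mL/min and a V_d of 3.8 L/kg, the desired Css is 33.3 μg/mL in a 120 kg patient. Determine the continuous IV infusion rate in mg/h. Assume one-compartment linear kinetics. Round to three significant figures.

CL = 101 mL/min = 101 × 0.06 = 6.060 L/h
Maintenance depends on clearance, not Vd — rate in must match rate out.
R₀ = 6.060 × 33.3 = 201.8 mg/h

202 mg/h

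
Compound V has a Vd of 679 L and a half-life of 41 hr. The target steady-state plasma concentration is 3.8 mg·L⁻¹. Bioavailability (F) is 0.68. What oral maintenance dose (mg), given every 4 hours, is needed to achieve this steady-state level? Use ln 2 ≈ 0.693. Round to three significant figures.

k = 0.693/41 = 0.01690 h⁻¹, so CL = k·Vd = 0.01690 × 679.0 = 11.48 L/h
D = CL × Css × τ / F = 11.48 × 3.8 × 4 / 0.68 = 256.6 mg

257 mg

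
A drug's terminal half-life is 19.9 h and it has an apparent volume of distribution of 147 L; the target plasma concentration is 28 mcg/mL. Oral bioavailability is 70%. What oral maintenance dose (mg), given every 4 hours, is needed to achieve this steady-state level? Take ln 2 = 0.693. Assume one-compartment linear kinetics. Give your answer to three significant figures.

CL = ln 2 · Vd / t½ = 0.693 × 147.0 / 19.9 = 5.119 L/h
D = CL × Css × τ / F = 5.119 × 28 × 4 / 0.7 = 819.0 mg

819 mg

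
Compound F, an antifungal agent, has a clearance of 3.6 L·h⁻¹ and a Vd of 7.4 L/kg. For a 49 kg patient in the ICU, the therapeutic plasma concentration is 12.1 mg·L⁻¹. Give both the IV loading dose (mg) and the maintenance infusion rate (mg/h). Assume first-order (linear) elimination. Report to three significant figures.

Vd(total) = 49 kg × 7.4 L/kg = 362.6 L
Loading: fill Vd to C_target → 362.6 L × 12.1 mg/L = 4387 mg
Maintenance: replace elimination → rate = CL × Css = 3.600 × 12.1 = 43.56 mg/h

(a) 4390 mg; (b) 43.6 mg/h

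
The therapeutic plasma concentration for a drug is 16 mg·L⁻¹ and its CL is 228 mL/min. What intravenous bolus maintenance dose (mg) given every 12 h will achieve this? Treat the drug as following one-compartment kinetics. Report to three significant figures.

2630 mg

Convert clearance: 228 mL/min × 60 min/h ÷ 1000 mL/L = 13.68 L/h
D = CL × Css × τ = 13.68 × 16 × 12 = 2627 mg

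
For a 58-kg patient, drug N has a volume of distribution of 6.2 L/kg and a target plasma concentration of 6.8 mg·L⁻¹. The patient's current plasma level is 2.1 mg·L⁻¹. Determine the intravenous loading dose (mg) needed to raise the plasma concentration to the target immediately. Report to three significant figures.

Total Vd = 6.2 × 58 = 359.6 L
The loading dose fills Vd to the target concentration.
Concentration deficit ΔC = 6.8 − 2.1 = 4.700 mg/L
LD = Vd × ΔC = 359.6 × 4.700 = 1690 mg

1690 mg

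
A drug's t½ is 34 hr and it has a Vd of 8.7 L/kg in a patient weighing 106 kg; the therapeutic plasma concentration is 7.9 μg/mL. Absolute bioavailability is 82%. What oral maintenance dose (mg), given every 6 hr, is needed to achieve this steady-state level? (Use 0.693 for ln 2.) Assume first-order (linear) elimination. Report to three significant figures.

1090 mg

Total Vd = 8.7 × 106 = 922.2 L
CL = 0.693 × Vd / t½ = 0.693 × 922.2 / 34 = 18.80 L/h
D = CL × Css × τ / F = 18.80 × 7.9 × 6 / 0.82 = 1087 mg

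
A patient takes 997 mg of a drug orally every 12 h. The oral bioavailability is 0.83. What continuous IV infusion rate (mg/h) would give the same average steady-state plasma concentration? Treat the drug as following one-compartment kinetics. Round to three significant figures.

69.0 mg/h

Equivalent systemic input: infusion rate = F·D/τ.
Rate = 0.83 × 997 / 12 = 68.96 mg/h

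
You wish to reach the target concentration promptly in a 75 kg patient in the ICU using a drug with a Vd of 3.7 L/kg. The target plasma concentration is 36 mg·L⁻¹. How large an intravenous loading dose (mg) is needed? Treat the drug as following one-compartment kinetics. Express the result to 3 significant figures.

9990 mg

Vd = 3.7 L/kg × 75 kg = 277.5 L
The loading dose fills Vd to the target concentration.
LD = Vd × C = 277.5 × 36.00 = 9990 mg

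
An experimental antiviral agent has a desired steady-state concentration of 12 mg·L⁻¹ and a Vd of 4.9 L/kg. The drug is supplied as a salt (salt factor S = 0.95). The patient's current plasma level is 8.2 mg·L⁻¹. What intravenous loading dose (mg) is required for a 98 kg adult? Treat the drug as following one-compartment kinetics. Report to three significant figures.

Vd(total) = 98 kg × 4.9 L/kg = 480.2 L
Concentration deficit ΔC = 12 − 8.2 = 3.800 mg/L
LD = Vd × ΔC / S = 480.2 × 3.800 / 0.95 = 1921 mg

1920 mg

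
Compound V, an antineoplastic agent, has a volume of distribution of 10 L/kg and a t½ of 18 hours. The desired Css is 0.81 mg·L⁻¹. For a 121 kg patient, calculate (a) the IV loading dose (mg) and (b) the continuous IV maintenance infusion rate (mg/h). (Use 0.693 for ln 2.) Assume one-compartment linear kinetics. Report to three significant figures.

(a) 980 mg; (b) 37.7 mg/h

Vd = 10 L/kg × 121 kg = 1210 L
LD = Vd × C = 1210 × 0.81 = 980.1 mg
CL = 0.693 × Vd / t½ = 0.693 × 1210 / 18 = 46.59 L/h
Infusion rate = CL × Css = 46.59 × 0.81 = 37.74 mg/h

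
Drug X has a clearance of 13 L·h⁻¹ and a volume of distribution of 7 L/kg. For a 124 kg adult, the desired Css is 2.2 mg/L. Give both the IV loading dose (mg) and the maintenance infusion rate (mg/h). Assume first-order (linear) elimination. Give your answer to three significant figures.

Vd(total) = 124 kg × 7 L/kg = 868.0 L
LD = Vd · C_target = 868.0 × 2.2 = 1910 mg
Maintenance infusion rate = CL × Css = 13.00 × 2.2 = 28.60 mg/h

(a) 1910 mg; (b) 28.6 mg/h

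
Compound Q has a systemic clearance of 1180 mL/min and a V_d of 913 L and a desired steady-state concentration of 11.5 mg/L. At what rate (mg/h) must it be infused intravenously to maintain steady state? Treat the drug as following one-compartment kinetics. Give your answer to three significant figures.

814 mg/h

CL = 1180 mL/min × 60/1000 = 70.80 L/h
Maintenance depends on clearance, not Vd — rate in must match rate out.
Infusion rate = CL · Css = 70.80 L/h × 11.5 mg/L = 814.2 mg/h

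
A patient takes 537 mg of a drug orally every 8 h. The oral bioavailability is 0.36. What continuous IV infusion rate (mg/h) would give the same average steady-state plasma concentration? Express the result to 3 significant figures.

24.2 mg/h

Equivalent systemic input: infusion rate = F·D/τ.
Rate = 0.36 × 537 / 8 = 24.17 mg/h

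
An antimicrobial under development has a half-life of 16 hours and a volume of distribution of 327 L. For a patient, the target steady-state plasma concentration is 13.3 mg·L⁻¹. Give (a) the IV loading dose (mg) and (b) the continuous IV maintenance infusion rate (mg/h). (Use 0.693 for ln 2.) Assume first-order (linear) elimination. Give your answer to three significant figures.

(a) 4350 mg; (b) 188 mg/h

LD = Vd × C = 327.0 × 13.3 = 4349 mg
CL = 0.693 × Vd / t½ = 0.693 × 327.0 / 16 = 14.16 L/h
Infusion rate = CL × Css = 14.16 × 13.3 = 188.3 mg/h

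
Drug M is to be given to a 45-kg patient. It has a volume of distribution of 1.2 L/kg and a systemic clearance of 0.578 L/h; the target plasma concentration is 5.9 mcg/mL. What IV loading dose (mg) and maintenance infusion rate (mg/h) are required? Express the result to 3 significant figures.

Total Vd = 1.2 × 45 = 54.00 L
LD = Vd · C_target = 54.00 × 5.9 = 318.6 mg
Infusion rate = 0.5780 L/h × 5.9 mg/L = 3.410 mg/h

(a) 319 mg; (b) 3.41 mg/h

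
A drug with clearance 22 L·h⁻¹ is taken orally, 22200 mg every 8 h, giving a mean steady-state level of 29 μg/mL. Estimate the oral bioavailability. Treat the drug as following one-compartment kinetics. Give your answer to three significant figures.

F·D/τ = CL·Css at steady state → F = CL·Css·τ / D.
F = 22 × 29 × 8 / 22200 = 0.230

0.230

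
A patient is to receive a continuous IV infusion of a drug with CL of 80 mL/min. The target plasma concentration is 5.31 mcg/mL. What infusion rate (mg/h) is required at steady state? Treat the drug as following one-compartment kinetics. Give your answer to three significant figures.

CL = 80 mL/min = 80 × 0.06 = 4.800 L/h
R₀ = 4.800 × 5.31 = 25.49 mg/h

25.5 mg/h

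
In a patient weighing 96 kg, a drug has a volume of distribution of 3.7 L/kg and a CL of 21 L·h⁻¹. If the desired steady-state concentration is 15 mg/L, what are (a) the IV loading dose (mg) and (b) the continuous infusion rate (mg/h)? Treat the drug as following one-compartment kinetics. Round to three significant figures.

Total Vd = 3.7 × 96 = 355.2 L
LD = Vd · C_target = 355.2 × 15 = 5328 mg
Infusion rate = 21.00 L/h × 15 mg/L = 315.0 mg/h

(a) 5330 mg; (b) 315 mg/h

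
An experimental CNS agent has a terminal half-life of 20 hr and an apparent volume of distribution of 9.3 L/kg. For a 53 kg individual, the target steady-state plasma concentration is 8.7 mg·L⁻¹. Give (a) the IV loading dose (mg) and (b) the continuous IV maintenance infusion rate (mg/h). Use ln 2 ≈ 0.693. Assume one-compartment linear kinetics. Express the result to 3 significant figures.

Vd = 9.3 L/kg × 53 kg = 492.9 L
LD = Vd × C = 492.9 × 8.7 = 4288 mg
CL = 0.693 × Vd / t½ = 0.693 × 492.9 / 20 = 17.08 L/h
Infusion rate = CL × Css = 17.08 × 8.7 = 148.6 mg/h

(a) 4290 mg; (b) 149 mg/h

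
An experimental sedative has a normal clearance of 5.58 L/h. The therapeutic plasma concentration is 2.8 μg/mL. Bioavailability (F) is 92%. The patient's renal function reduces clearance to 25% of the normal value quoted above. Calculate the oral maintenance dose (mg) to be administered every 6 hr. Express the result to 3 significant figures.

Patient clearance = 0.25 × 5.580 = 1.395 L/h
D = CL × Css × τ / F = 1.395 × 2.8 × 6 / 0.92 = 25.47 mg

25.5 mg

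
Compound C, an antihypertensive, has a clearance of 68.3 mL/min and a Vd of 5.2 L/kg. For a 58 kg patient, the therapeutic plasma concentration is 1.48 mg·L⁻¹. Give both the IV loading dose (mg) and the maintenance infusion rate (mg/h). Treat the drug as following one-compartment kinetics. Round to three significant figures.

(a) 446 mg; (b) 6.07 mg/h

Vd = 5.2 L/kg × 58 kg = 301.6 L
Loading: fill Vd to C_target → 301.6 L × 1.48 mg/L = 446.4 mg
CL = 68.3 mL/min = 68.3 × 0.06 = 4.098 L/h
Infusion rate = 4.098 L/h × 1.48 mg/L = 6.065 mg/h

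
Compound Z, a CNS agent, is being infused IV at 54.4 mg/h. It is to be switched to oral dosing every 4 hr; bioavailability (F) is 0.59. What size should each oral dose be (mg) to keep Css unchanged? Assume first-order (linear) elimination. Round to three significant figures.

To maintain the same Css, the systemic dosing rate must be unchanged: F·D/τ = infusion rate.
D = rate × τ / F = 54.4 × 4 / 0.59 = 368.8 mg

369 mg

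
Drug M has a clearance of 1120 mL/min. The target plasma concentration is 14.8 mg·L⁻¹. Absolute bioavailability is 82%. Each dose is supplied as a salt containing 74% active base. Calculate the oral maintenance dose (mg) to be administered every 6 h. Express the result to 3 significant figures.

Convert clearance: 1120 mL/min × 60 min/h ÷ 1000 mL/L = 67.20 L/h
At steady state, dose per interval replaces the amount cleared in that interval: F·S·D/τ = CL·Css.
D = CL × Css × τ / F / S = 67.20 × 14.8 × 6 / 0.82 / 0.74 = 9834 mg

9830 mg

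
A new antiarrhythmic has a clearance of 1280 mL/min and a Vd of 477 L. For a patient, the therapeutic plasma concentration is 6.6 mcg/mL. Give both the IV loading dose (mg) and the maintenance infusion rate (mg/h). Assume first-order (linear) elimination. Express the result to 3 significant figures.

Loading: fill Vd to C_target → 477.0 L × 6.6 mg/L = 3148 mg
CL = 1280 mL/min × 60/1000 = 76.80 L/h
Maintenance infusion rate = CL × Css = 76.80 × 6.6 = 506.9 mg/h

(a) 3150 mg; (b) 507 mg/h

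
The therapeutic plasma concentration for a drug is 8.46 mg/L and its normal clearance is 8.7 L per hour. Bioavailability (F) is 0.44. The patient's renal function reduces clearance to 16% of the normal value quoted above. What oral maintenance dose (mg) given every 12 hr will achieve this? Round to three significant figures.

Patient clearance = 0.16 × 8.700 = 1.392 L/h
D = CL × Css × τ / F = 1.392 × 8.46 × 12 / 0.44 = 321.2 mg

321 mg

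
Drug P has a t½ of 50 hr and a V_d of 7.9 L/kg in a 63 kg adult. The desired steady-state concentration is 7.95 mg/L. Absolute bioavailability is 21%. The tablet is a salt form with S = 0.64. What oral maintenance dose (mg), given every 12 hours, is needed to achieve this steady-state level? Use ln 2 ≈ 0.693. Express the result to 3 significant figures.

4900 mg

Total Vd = 7.9 × 63 = 497.7 L
k = 0.693/50 = 0.01386 h⁻¹, so CL = k·Vd = 0.01386 × 497.7 = 6.898 L/h
D = CL × Css × τ / F / S = 6.898 × 7.95 × 12 / 0.21 / 0.64 = 4896 mg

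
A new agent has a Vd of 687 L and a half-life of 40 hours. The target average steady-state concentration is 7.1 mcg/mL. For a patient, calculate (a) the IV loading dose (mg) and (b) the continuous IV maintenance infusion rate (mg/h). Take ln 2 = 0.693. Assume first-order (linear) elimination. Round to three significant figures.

LD = Vd × C = 687.0 × 7.1 = 4878 mg
CL = 0.693 × Vd / t½ = 0.693 × 687.0 / 40 = 11.90 L/h
Infusion rate = CL × Css = 11.90 × 7.1 = 84.49 mg/h

(a) 4880 mg; (b) 84.5 mg/h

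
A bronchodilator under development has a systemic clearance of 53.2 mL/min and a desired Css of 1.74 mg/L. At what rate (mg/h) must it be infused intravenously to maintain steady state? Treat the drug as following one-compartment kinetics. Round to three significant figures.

5.55 mg/h

CL = 53.2 mL/min × 60/1000 = 3.192 L/h
At steady state, infusion rate equals elimination rate: rate in = CL × Css.
Infusion rate = CL · Css = 3.192 L/h × 1.74 mg/L = 5.554 mg/h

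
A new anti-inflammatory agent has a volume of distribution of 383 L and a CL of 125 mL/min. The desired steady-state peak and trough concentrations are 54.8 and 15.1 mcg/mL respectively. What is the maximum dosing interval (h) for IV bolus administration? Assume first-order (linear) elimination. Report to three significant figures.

CL = 125 mL/min = 125 × 0.06 = 7.500 L/h
k = CL / Vd = 7.500 / 383.0 = 0.01958 h⁻¹
Between IV bolus doses, concentration decays as C = C₀·e^(−kτ), so C_peak/C_trough = e^(kτ).
τ_max = ln(C_peak/C_trough) / k = ln(54.8/15.1) / 0.01958 = 1.289 / 0.01958 = 65.83 h

65.8 h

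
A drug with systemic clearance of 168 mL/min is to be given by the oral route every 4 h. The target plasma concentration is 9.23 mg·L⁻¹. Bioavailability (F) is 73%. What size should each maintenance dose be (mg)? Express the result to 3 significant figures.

510 mg

CL = 168 mL/min = 168 × 0.06 = 10.08 L/h
D = CL × Css × τ / F = 10.08 × 9.23 × 4 / 0.73 = 509.8 mg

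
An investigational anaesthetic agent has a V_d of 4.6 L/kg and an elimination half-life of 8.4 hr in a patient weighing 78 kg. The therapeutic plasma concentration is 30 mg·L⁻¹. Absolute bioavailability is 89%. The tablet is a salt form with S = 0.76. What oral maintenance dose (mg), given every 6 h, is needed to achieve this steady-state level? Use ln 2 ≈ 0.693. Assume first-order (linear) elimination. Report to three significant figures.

Total Vd = 4.6 × 78 = 358.8 L
k = 0.693/8.4 = 0.08250 h⁻¹, so CL = k·Vd = 0.08250 × 358.8 = 29.60 L/h
D = CL × Css × τ / F / S = 29.60 × 30 × 6 / 0.89 / 0.76 = 7877 mg

7880 mg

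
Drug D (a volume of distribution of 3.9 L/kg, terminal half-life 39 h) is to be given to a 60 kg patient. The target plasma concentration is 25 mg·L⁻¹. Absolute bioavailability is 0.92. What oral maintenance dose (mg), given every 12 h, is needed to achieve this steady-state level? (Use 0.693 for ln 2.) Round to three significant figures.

Total Vd = 3.9 × 60 = 234.0 L
CL = ln 2 · Vd / t½ = 0.693 × 234.0 / 39 = 4.158 L/h
D = CL × Css × τ / F = 4.158 × 25 × 12 / 0.92 = 1356 mg

1360 mg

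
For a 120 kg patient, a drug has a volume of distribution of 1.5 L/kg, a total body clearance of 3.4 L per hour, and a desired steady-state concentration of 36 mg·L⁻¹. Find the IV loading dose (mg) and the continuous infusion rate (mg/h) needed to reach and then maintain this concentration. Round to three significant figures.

(a) 6480 mg; (b) 122 mg/h

Vd = 1.5 L/kg × 120 kg = 180.0 L
Loading dose = Vd × C = 180.0 × 36 = 6480 mg
Maintenance: replace elimination → rate = CL × Css = 3.400 × 36 = 122.4 mg/h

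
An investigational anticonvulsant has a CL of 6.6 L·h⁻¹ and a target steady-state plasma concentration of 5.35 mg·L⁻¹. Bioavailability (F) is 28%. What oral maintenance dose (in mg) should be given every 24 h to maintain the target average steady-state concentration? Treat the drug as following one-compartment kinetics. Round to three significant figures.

D = CL × Css × τ / F = 6.600 × 5.35 × 24 / 0.28 = 3027 mg

3030 mg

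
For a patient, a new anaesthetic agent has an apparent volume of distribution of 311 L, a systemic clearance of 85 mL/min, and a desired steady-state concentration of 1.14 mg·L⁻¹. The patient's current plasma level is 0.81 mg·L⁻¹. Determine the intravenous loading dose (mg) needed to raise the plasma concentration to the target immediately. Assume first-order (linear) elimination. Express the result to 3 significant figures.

103 mg

Concentration deficit ΔC = 1.14 − 0.81 = 0.3300 mg/L
LD = Vd × ΔC = 311.0 × 0.3300 = 102.6 mg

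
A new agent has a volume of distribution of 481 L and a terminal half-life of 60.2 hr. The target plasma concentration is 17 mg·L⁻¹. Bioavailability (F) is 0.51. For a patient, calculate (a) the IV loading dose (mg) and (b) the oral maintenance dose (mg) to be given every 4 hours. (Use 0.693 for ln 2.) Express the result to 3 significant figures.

LD = Vd × C = 481.0 × 17 = 8177 mg
CL = 0.693 × Vd / t½ = 0.693 × 481.0 / 60.2 = 5.537 L/h
D = CL × Css × τ / F = 5.537 × 17 × 4 / 0.51 = 738.3 mg

(a) 8180 mg; (b) 738 mg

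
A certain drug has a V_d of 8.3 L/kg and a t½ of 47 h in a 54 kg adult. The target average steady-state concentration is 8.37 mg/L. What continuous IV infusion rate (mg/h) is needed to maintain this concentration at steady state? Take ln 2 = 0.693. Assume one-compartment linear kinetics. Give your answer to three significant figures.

55.3 mg/h

Vd = 8.3 L/kg × 54 kg = 448.2 L
CL = 0.693 × Vd / t½ = 0.693 × 448.2 / 47 = 6.609 L/h
Infusion rate = CL × Css = 6.609 × 8.37 = 55.32 mg/h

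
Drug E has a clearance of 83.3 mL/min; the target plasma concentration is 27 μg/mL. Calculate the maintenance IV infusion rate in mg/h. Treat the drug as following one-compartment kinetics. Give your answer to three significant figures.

135 mg/h

CL = 83.3 mL/min = 83.3 × 0.06 = 4.998 L/h
At steady state, infusion rate equals elimination rate: rate in = CL × Css.
Rate = CL × Css = 4.998 × 27 = 134.9 mg/h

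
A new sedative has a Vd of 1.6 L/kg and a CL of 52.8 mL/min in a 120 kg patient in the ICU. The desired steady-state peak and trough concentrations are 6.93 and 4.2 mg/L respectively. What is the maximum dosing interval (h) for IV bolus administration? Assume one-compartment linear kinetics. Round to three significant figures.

30.4 h

Total Vd = 1.6 × 120 = 192.0 L
Convert clearance: 52.8 mL/min × 60 min/h ÷ 1000 mL/L = 3.168 L/h
k = CL / Vd = 3.168 / 192.0 = 0.01650 h⁻¹
Between IV bolus doses, concentration decays as C = C₀·e^(−kτ), so C_peak/C_trough = e^(kτ).
τ_max = ln(C_peak/C_trough) / k = ln(6.93/4.2) / 0.01650 = 0.5008 / 0.01650 = 30.35 h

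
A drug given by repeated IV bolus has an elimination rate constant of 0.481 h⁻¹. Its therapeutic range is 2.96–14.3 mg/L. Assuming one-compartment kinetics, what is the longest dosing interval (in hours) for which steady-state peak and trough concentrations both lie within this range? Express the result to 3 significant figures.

Between IV bolus doses, concentration decays as C = C₀·e^(−kτ), so C_peak/C_trough = e^(kτ).
τ_max = ln(C_peak/C_trough) / k = ln(14.3/2.96) / 0.4810 = 1.575 / 0.4810 = 3.274 h

3.27 h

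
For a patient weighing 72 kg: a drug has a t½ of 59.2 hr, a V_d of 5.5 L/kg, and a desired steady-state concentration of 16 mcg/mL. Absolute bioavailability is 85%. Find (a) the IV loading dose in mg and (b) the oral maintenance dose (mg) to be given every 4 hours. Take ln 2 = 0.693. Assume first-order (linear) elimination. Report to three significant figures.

(a) 6340 mg; (b) 349 mg

Vd = 5.5 L/kg × 72 kg = 396.0 L
LD = Vd × C = 396.0 × 16 = 6336 mg
CL = 0.693 × Vd / t½ = 0.693 × 396.0 / 59.2 = 4.636 L/h
D = CL × Css × τ / F = 4.636 × 16 × 4 / 0.85 = 349.1 mg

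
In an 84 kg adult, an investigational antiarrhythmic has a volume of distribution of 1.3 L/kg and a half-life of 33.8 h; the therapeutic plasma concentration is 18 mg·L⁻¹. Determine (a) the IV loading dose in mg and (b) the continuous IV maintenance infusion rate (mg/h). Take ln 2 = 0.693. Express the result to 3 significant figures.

Vd = 1.3 L/kg × 84 kg = 109.2 L
LD = Vd × C = 109.2 × 18 = 1966 mg
CL = 0.693 × Vd / t½ = 0.693 × 109.2 / 33.8 = 2.239 L/h
Infusion rate = CL × Css = 2.239 × 18 = 40.30 mg/h

(a) 1970 mg; (b) 40.3 mg/h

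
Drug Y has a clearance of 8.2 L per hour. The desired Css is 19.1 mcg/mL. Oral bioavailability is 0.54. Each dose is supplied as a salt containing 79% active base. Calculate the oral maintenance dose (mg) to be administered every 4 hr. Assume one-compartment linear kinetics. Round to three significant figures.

1470 mg

D = CL × Css × τ / F / S = 8.200 × 19.1 × 4 / 0.54 / 0.79 = 1469 mg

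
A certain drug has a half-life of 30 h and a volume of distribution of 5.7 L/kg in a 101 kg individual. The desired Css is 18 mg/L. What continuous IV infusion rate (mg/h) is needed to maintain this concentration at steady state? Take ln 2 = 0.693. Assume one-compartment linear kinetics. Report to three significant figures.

239 mg/h

Total Vd = 5.7 × 101 = 575.7 L
k = 0.693/30 = 0.02310 h⁻¹, so CL = k·Vd = 0.02310 × 575.7 = 13.30 L/h
Infusion rate = CL × Css = 13.30 × 18 = 239.4 mg/h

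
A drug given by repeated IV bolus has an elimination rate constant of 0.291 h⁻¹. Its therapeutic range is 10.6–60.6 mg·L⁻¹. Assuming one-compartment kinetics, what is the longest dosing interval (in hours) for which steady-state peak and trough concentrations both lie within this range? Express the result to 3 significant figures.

Between IV bolus doses, concentration decays as C = C₀·e^(−kτ), so C_peak/C_trough = e^(kτ).
τ_max = ln(C_peak/C_trough) / k = ln(60.6/10.6) / 0.2910 = 1.743 / 0.2910 = 5.990 h

5.99 h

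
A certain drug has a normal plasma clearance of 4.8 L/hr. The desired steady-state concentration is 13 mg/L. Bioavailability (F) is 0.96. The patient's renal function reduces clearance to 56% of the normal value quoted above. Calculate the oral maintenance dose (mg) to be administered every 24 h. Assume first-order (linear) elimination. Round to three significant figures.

874 mg

Patient clearance = 0.56 × 4.800 = 2.688 L/h
D = CL × Css × τ / F = 2.688 × 13 × 24 / 0.96 = 873.6 mg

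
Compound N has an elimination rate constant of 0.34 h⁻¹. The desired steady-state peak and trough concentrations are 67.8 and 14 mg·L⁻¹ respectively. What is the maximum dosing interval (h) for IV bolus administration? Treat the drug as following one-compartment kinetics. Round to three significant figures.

4.64 h

Between IV bolus doses, concentration decays as C = C₀·e^(−kτ), so C_peak/C_trough = e^(kτ).
τ_max = ln(C_peak/C_trough) / k = ln(67.8/14) / 0.3400 = 1.578 / 0.3400 = 4.641 h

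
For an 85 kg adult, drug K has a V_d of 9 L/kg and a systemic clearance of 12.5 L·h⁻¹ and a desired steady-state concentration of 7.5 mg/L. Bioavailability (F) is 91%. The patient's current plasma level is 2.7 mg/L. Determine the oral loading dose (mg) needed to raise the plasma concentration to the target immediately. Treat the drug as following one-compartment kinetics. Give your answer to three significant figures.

4040 mg

Vd(total) = 85 kg × 9 L/kg = 765.0 L
LD is governed by Vd — clearance does not enter the loading-dose calculation.
Concentration deficit ΔC = 7.5 − 2.7 = 4.800 mg/L
LD = Vd × ΔC / F = 765.0 × 4.800 / 0.91 = 4035 mg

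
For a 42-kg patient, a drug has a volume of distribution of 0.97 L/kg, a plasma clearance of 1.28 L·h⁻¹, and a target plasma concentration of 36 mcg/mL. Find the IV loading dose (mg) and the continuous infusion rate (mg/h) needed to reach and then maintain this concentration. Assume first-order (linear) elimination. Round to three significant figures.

Total Vd = 0.97 × 42 = 40.74 L
LD = Vd · C_target = 40.74 × 36 = 1467 mg
Infusion rate = 1.280 L/h × 36 mg/L = 46.08 mg/h

(a) 1470 mg; (b) 46.1 mg/h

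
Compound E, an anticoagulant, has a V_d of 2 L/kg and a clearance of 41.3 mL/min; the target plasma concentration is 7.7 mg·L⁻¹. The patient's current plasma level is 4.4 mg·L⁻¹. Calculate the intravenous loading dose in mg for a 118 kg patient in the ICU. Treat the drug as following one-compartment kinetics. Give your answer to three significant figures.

Total Vd = 2 × 118 = 236.0 L
The loading dose fills Vd to the target concentration; clearance is irrelevant here.
Concentration deficit ΔC = 7.7 − 4.4 = 3.300 mg/L
LD = Vd × ΔC = 236.0 × 3.300 = 778.8 mg

779 mg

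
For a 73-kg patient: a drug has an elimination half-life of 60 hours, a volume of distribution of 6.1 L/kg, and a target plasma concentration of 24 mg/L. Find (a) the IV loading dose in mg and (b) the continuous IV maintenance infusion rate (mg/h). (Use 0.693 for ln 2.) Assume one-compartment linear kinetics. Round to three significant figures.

(a) 10700 mg; (b) 123 mg/h

Vd(total) = 73 kg × 6.1 L/kg = 445.3 L
LD = Vd × C = 445.3 × 24 = 10690 mg
CL = 0.693 × Vd / t½ = 0.693 × 445.3 / 60 = 5.143 L/h
Infusion rate = CL × Css = 5.143 × 24 = 123.4 mg/h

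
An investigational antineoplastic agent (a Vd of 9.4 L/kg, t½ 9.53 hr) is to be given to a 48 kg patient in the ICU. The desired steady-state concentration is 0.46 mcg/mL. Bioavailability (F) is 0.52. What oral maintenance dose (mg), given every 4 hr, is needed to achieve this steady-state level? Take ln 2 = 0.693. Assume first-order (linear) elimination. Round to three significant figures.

Total Vd = 9.4 × 48 = 451.2 L
CL = 0.693 × Vd / t½ = 0.693 × 451.2 / 9.53 = 32.81 L/h
D = CL × Css × τ / F = 32.81 × 0.46 × 4 / 0.52 = 116.1 mg

116 mg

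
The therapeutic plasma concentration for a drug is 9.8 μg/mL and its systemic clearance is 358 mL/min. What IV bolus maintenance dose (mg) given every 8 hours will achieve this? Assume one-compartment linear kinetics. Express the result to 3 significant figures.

Convert clearance: 358 mL/min × 60 min/h ÷ 1000 mL/L = 21.48 L/h
D = CL × Css × τ = 21.48 × 9.8 × 8 = 1684 mg

1680 mg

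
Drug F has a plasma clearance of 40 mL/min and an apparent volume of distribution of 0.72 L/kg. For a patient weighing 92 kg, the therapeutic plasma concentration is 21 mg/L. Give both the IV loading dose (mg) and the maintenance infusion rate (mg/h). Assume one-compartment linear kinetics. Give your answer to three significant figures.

Vd(total) = 92 kg × 0.72 L/kg = 66.24 L
Loading dose = Vd × C = 66.24 × 21 = 1391 mg
CL = 40 mL/min = 40 × 0.06 = 2.400 L/h
Maintenance infusion rate = CL × Css = 2.400 × 21 = 50.40 mg/h

(a) 1390 mg; (b) 50.4 mg/h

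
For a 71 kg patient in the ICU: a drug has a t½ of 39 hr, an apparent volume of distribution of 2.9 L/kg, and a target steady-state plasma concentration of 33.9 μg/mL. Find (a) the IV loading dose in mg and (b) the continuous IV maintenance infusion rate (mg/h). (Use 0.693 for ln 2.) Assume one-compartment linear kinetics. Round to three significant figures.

(a) 6980 mg; (b) 124 mg/h

Vd(total) = 71 kg × 2.9 L/kg = 205.9 L
LD = Vd × C = 205.9 × 33.9 = 6980 mg
CL = 0.693 × Vd / t½ = 0.693 × 205.9 / 39 = 3.659 L/h
Infusion rate = CL × Css = 3.659 × 33.9 = 124.0 mg/h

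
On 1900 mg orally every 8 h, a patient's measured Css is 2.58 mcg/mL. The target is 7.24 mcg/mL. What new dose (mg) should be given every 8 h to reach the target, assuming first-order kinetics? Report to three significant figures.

For first-order elimination, Css ∝ F·D/(CL·τ); F and CL are unchanged, so Css ∝ D/τ.
D₂ = D₁ × (Css,target / Css,current) = 1900 × 7.24/2.58 = 5332 mg

5330 mg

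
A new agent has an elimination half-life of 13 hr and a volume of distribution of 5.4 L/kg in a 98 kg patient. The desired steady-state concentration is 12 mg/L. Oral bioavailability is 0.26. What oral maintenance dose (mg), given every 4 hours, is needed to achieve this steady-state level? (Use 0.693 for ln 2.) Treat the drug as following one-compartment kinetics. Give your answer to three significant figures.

5210 mg

Vd(total) = 98 kg × 5.4 L/kg = 529.2 L
k = 0.693/13 = 0.05331 h⁻¹, so CL = k·Vd = 0.05331 × 529.2 = 28.21 L/h
D = CL × Css × τ / F = 28.21 × 12 × 4 / 0.26 = 5208 mg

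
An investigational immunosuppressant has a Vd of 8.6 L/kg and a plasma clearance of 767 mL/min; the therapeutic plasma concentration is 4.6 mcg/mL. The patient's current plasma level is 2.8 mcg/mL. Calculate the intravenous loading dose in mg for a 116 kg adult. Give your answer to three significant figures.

Vd = 8.6 L/kg × 116 kg = 997.6 L
Concentration deficit ΔC = 4.6 − 2.8 = 1.800 mg/L
LD = Vd × ΔC = 997.6 × 1.800 = 1796 mg

1800 mg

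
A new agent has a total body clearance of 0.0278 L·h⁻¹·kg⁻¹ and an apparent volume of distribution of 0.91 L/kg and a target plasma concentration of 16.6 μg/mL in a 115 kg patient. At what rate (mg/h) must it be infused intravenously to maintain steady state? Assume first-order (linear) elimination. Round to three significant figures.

53.1 mg/h

CL = 0.0278 L·h⁻¹·kg⁻¹ × 115 kg = 3.197 L/h
Infusion rate = CL · Css = 3.197 L/h × 16.6 mg/L = 53.07 mg/h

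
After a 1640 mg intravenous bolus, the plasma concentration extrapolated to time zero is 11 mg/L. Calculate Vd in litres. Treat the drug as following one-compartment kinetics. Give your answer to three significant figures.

149 L

Immediately after an IV bolus, C₀ = Dose / Vd, so Vd = Dose / C₀.
Vd = 1640 / 11 = 149.1 L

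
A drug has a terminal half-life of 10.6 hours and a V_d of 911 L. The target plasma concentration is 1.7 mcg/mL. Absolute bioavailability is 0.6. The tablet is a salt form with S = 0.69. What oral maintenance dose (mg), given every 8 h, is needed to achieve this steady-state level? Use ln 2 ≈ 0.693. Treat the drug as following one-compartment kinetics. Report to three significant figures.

1960 mg

CL = ln 2 · Vd / t½ = 0.693 × 911.0 / 10.6 = 59.56 L/h
D = CL × Css × τ / F / S = 59.56 × 1.7 × 8 / 0.6 / 0.69 = 1957 mg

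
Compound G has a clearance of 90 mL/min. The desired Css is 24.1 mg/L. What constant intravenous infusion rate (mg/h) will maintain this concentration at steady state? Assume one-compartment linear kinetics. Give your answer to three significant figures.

CL = 90 mL/min × 60/1000 = 5.400 L/h
At steady state, infusion rate equals elimination rate: rate in = CL × Css.
Rate = CL × Css = 5.400 × 24.1 = 130.1 mg/h

130 mg/h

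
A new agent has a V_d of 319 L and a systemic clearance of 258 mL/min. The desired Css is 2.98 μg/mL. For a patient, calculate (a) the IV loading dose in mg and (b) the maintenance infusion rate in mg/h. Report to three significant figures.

(a) 951 mg; (b) 46.1 mg/h

Loading dose = Vd × C = 319.0 × 2.98 = 950.6 mg
Convert clearance: 258 mL/min × 60 min/h ÷ 1000 mL/L = 15.48 L/h
Maintenance: replace elimination → rate = CL × Css = 15.48 × 2.98 = 46.13 mg/h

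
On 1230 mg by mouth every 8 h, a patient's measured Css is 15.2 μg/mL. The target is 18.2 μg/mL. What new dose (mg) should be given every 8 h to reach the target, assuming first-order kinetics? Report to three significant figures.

With linear kinetics, Css is proportional to dose rate (D/τ) at fixed clearance.
D₂ = D₁ × (Css,target / Css,current) = 1230 × 18.2/15.2 = 1473 mg

1470 mg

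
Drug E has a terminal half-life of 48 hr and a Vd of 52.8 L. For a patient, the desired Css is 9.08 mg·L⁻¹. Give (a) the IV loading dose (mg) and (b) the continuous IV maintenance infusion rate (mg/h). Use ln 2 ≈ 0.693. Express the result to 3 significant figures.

LD = Vd × C = 52.80 × 9.08 = 479.4 mg
CL = 0.693 × Vd / t½ = 0.693 × 52.80 / 48 = 0.7623 L/h
Infusion rate = CL × Css = 0.7623 × 9.08 = 6.922 mg/h

(a) 479 mg; (b) 6.92 mg/h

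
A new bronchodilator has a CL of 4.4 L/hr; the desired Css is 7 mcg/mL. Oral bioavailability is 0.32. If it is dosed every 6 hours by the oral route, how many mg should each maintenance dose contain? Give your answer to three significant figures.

D = CL × Css × τ / F = 4.400 × 7 × 6 / 0.32 = 577.5 mg

578 mg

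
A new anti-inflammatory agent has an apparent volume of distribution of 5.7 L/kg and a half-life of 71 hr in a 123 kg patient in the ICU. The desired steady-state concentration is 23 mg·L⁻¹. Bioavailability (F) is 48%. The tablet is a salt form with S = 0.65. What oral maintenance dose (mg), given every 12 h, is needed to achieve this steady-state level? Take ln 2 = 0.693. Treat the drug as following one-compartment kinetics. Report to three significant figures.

6050 mg

Vd(total) = 123 kg × 5.7 L/kg = 701.1 L
CL = 0.693 × Vd / t½ = 0.693 × 701.1 / 71 = 6.843 L/h
D = CL × Css × τ / F / S = 6.843 × 23 × 12 / 0.48 / 0.65 = 6053 mg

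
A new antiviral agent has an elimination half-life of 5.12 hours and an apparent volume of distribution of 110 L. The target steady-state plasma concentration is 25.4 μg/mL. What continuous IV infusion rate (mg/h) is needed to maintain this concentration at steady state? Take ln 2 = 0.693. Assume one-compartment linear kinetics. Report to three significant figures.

378 mg/h

CL = ln 2 · Vd / t½ = 0.693 × 110.0 / 5.12 = 14.89 L/h
Infusion rate = CL × Css = 14.89 × 25.4 = 378.2 mg/h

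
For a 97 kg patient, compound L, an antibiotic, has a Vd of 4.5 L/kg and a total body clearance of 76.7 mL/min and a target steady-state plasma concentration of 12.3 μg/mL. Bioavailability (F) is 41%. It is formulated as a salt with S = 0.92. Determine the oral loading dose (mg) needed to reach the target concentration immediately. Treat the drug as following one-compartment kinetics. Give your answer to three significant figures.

Vd(total) = 97 kg × 4.5 L/kg = 436.5 L
The loading dose fills Vd to the target concentration; clearance is irrelevant here.
LD = Vd × C / F / S = 436.5 × 12.30 / 0.41 / 0.92 = 14230 mg

14200 mg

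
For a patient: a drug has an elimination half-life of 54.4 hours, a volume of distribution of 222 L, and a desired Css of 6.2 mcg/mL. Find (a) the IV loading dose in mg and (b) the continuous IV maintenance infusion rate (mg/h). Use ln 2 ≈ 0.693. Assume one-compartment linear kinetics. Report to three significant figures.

LD = Vd × C = 222.0 × 6.2 = 1376 mg
CL = 0.693 × Vd / t½ = 0.693 × 222.0 / 54.4 = 2.828 L/h
Infusion rate = CL × Css = 2.828 × 6.2 = 17.53 mg/h

(a) 1380 mg; (b) 17.5 mg/h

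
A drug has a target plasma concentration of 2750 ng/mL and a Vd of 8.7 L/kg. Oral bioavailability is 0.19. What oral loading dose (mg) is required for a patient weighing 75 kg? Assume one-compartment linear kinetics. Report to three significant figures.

9440 mg

Total Vd = 8.7 × 75 = 652.5 L
C = 2750 ng/mL = 2.750 mg/L
LD = Vd × C / F = 652.5 × 2.750 / 0.19 = 9444 mg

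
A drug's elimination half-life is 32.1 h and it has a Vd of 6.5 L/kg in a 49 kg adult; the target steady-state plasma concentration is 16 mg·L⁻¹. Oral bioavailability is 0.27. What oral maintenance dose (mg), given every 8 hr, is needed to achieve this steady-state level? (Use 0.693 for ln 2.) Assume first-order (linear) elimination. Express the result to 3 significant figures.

3260 mg

Vd = 6.5 L/kg × 49 kg = 318.5 L
k = 0.693/32.1 = 0.02159 h⁻¹, so CL = k·Vd = 0.02159 × 318.5 = 6.876 L/h
D = CL × Css × τ / F = 6.876 × 16 × 8 / 0.27 = 3260 mg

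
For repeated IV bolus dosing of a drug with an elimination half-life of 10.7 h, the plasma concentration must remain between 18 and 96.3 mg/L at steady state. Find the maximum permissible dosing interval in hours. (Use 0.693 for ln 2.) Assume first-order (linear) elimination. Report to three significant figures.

k = 0.693 / t½ = 0.693 / 10.7 = 0.06477 h⁻¹
Between IV bolus doses, concentration decays as C = C₀·e^(−kτ), so C_peak/C_trough = e^(kτ).
τ_max = ln(C_peak/C_trough) / k = ln(96.3/18) / 0.06477 = 1.677 / 0.06477 = 25.89 h

25.9 h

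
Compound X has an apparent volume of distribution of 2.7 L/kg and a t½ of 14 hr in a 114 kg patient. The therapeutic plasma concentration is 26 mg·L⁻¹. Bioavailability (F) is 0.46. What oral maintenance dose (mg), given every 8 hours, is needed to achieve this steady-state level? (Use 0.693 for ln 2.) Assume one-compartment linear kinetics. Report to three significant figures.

6890 mg

Total Vd = 2.7 × 114 = 307.8 L
CL = 0.693 × Vd / t½ = 0.693 × 307.8 / 14 = 15.24 L/h
D = CL × Css × τ / F = 15.24 × 26 × 8 / 0.46 = 6891 mg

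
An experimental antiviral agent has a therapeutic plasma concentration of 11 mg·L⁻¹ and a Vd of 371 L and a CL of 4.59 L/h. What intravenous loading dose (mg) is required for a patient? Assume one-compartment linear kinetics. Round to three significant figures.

4080 mg

LD = Vd × C = 371.0 × 11.00 = 4081 mg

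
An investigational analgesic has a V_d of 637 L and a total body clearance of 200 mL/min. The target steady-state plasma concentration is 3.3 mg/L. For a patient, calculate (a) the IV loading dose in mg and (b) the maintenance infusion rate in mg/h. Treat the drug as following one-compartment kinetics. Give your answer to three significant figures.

Loading dose = Vd × C = 637.0 × 3.3 = 2102 mg
CL = 200 mL/min × 60/1000 = 12.00 L/h
Maintenance: replace elimination → rate = CL × Css = 12.00 × 3.3 = 39.60 mg/h

(a) 2100 mg; (b) 39.6 mg/h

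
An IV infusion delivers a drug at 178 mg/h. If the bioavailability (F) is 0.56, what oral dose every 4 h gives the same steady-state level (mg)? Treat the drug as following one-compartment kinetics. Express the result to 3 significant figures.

1270 mg

To maintain the same Css, the systemic dosing rate must be unchanged: F·D/τ = infusion rate.
D = rate × τ / F = 178 × 4 / 0.56 = 1271 mg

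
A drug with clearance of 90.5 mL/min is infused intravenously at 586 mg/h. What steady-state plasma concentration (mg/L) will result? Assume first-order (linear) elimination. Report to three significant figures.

CL = 90.5 mL/min = 90.5 × 0.06 = 5.430 L/h
Css = rate / CL = 586 / 5.430 = 107.9 mg/L

108 mg/L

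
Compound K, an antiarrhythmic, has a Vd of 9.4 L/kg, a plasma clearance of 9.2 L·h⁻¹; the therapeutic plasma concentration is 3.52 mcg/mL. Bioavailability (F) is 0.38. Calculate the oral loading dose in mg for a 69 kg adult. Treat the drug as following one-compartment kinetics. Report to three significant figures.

6010 mg

Total Vd = 9.4 × 69 = 648.6 L
LD = Vd × C / F = 648.6 × 3.520 / 0.38 = 6008 mg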